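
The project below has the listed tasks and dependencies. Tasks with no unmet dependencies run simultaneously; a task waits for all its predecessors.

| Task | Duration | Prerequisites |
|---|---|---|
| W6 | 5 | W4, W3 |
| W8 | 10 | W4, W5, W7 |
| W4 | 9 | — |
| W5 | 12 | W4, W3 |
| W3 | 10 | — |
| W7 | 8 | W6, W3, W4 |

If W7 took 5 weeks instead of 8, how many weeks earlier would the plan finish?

As given, the longest chain is W3→W6→W7→W8 = 10+5+8+10 = 33, so the finish is 33 weeks.
W7 is on the critical path; changing it to 5 makes that path 30 weeks.
New critical path: W3→W5→W8 = 10+12+10 = 32 ⇒ 32 weeks.
Change in finish: 32 − 33 = -1 weeks.

1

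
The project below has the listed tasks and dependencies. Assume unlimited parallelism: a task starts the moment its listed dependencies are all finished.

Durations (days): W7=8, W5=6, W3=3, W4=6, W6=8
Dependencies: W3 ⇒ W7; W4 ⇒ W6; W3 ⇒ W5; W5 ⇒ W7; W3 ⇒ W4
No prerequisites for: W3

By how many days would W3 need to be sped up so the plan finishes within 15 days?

2

Current finish: 17 days; target: 15.
W3 is on every critical path, so each day cut from W3 cuts the finish by one (this holds down to a finish of 15).
Need 17 − 15 = 2 days off W3 → W3 becomes 1 day, finish becomes 15.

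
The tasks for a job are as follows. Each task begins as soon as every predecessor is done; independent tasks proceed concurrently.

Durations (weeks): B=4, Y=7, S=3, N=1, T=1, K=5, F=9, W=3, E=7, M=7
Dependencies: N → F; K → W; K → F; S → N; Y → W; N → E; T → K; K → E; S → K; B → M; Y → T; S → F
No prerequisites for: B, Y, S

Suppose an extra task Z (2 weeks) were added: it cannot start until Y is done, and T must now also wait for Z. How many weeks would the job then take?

24

Originally the job takes 22 weeks.
With Z inserted, T now waits for max(Y, Z).
New critical path: Y→Z→T→K→F = 7+2+1+5+9 = 24 ⇒ 24 weeks.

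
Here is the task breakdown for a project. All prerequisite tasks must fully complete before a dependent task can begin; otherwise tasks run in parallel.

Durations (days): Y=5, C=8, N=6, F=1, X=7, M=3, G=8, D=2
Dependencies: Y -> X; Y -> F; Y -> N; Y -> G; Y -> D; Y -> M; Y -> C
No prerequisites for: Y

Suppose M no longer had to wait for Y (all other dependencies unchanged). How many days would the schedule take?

Original critical path: Y→C = 5+8 = 13 ⇒ 13 days.
Without Y→M, M's earliest start moves from 5 to 0.
The longest chain is now Y→C = 5+8 = 13, so the schedule takes 13 days.

13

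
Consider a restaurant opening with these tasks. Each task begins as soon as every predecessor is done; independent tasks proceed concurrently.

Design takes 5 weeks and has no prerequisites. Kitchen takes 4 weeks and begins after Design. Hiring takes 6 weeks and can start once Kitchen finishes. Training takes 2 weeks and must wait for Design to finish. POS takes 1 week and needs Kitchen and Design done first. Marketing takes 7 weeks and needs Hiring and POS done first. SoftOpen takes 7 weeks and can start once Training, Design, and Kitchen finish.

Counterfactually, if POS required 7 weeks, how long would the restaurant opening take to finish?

The binding path is Design→Kitchen→Hiring→Marketing = 5+4+6+7 = 22; finish at 22 weeks.
The longest path through POS is only 17 weeks, so POS has float 5.
Now Design→Kitchen→POS→Marketing = 5+4+7+7 = 23 is longest, so the finish becomes 23 weeks.

23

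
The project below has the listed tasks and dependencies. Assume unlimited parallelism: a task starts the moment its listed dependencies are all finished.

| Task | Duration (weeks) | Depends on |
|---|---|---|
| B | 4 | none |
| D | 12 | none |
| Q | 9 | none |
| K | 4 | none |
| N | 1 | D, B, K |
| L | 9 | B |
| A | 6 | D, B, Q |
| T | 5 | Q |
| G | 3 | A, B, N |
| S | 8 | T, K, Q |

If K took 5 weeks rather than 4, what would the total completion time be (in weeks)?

As given, the longest chain is Q→T→S = 9+5+8 = 22, so the finish is 22 weeks.
The longest path through K is only 12 weeks, so K has float 10.
That remains the longest chain; total 22 weeks.

22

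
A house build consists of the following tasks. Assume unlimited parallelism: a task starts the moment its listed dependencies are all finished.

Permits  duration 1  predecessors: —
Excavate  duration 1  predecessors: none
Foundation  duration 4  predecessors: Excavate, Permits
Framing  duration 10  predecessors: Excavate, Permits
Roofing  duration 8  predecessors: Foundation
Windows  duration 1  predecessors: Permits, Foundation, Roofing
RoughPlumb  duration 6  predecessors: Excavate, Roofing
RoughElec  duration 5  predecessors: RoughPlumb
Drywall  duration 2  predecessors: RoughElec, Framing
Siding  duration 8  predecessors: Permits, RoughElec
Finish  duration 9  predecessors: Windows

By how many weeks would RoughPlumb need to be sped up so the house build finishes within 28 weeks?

4

Current finish: 32 weeks; target: 28.
RoughPlumb is on every critical path, so each week cut from RoughPlumb cuts the finish by one (this holds down to a finish of 27).
Need 32 − 28 = 4 weeks off RoughPlumb → RoughPlumb becomes 2 weeks, finish becomes 28.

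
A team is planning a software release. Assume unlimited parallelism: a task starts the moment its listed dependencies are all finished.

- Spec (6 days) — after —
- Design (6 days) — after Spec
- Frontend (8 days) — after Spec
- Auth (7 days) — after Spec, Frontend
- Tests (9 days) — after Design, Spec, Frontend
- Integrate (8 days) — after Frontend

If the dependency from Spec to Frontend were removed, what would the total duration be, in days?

21

Before: longest chain Spec→Frontend→Tests = 6+8+9 = 23, finish 23.
Without Spec→Frontend, Frontend's earliest start moves from 6 to 0.
New critical path: Spec→Design→Tests = 6+6+9 = 21 ⇒ 21 days.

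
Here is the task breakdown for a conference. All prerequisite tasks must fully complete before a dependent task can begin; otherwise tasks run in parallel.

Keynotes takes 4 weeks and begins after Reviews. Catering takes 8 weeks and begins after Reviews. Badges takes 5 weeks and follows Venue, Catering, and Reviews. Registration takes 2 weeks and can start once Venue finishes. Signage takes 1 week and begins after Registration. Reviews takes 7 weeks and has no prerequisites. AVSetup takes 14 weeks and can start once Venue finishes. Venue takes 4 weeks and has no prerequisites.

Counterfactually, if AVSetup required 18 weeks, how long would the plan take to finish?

Baseline: Reviews→Catering→Badges = 7+8+5 = 20 → 20 weeks.
AVSetup has 2 weeks of float (longest path through it is 18).
Now Venue→AVSetup = 4+18 = 22 is longest, so the finish becomes 22 weeks.

22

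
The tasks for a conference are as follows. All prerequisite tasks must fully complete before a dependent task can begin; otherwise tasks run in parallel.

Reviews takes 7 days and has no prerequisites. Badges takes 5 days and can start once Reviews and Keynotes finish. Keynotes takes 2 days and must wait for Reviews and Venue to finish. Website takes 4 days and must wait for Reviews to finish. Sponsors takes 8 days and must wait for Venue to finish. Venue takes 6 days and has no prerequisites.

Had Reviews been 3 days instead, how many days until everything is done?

Actual critical path: Reviews→Keynotes→Badges = 7+2+5 = 14 ⇒ 14 days.
Since Reviews is critical, the -4 change carries straight to that chain (now 10 days).
The binding chain switches to Venue→Sponsors = 6+8 = 14; finish 14 days.

14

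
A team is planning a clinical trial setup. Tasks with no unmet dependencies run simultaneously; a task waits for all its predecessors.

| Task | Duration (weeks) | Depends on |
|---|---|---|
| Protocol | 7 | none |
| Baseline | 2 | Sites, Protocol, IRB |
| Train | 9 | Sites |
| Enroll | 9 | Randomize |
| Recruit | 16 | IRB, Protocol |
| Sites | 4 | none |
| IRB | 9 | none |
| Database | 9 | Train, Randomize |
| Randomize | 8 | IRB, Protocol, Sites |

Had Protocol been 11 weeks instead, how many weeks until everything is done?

28

As given, the longest chain is IRB→Randomize→Enroll = 9+8+9 = 26, so the finish is 26 weeks.
Protocol has 2 weeks of float (longest path through it is 24).
The binding chain switches to Protocol→Randomize→Enroll = 11+8+9 = 28; finish 28 weeks.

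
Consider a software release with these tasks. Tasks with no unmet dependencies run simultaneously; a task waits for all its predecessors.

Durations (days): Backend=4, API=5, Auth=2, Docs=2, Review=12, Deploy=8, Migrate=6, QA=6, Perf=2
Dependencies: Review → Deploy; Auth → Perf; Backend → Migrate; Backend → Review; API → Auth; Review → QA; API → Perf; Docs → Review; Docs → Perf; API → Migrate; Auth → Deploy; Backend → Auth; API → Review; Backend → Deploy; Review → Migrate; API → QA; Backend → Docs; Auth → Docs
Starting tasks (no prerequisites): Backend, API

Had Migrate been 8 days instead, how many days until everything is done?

The binding path is API→Auth→Docs→Review→Deploy = 5+2+2+12+8 = 29; finish at 29 days.
Migrate is off the critical path — its longest chain is 27 days, giving 2 of slack.
The critical path is still API→Auth→Docs→Review→Deploy; finish is now 29 days.

29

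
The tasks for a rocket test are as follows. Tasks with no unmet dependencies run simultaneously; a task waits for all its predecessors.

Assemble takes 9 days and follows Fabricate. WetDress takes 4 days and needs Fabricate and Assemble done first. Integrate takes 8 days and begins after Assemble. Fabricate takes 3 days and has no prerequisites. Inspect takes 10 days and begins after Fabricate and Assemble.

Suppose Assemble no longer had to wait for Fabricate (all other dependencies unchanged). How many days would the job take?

Original critical path: Fabricate→Assemble→Inspect = 3+9+10 = 22 ⇒ 22 days.
Without Fabricate→Assemble, Assemble's earliest start moves from 3 to 0.
New critical path: Assemble→Inspect = 9+10 = 19 ⇒ 19 days.

19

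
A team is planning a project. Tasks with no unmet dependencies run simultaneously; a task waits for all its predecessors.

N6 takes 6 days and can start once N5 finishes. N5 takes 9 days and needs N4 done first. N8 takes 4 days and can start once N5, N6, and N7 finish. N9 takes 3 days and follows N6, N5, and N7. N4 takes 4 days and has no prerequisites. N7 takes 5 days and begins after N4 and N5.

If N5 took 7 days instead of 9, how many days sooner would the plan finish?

Actual critical path: N4→N5→N6→N8 = 4+9+6+4 = 23 ⇒ 23 days.
Since N5 is critical, the -2 change carries straight to that chain (now 21 days).
The critical path is still N4→N5→N6→N8; finish is now 21 days.
Change in finish: 21 − 23 = -2 days.

2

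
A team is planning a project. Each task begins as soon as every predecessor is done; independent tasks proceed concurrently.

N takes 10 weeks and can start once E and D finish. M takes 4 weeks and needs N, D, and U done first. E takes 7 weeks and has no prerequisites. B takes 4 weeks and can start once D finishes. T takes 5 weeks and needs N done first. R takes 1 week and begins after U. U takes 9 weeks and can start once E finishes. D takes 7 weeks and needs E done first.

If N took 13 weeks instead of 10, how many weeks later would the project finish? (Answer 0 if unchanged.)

3

The binding path is E→D→N→T = 7+7+10+5 = 29; finish at 29 weeks.
N lies on that path, so at 13 weeks the path becomes 32 weeks.
The critical path is still E→D→N→T; finish is now 32 weeks.
Change in finish: 32 − 29 = +3 weeks.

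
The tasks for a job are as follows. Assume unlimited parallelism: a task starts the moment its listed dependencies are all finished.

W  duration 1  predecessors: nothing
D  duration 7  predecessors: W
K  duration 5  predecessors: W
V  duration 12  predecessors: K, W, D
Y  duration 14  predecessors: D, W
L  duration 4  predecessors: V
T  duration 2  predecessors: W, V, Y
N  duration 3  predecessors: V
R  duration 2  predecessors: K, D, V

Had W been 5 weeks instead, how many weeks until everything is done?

Baseline: W→D→V→L = 1+7+12+4 = 24 → 24 weeks.
W lies on that path, so at 5 weeks the path becomes 28 weeks.
No other chain overtakes it, so the finish is 28 weeks.

28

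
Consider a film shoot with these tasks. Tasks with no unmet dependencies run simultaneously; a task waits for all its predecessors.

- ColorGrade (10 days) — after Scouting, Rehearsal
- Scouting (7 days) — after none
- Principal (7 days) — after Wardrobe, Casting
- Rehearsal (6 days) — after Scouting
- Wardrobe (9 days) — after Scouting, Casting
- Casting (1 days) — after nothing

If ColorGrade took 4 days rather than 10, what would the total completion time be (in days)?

23

Baseline: Scouting→Rehearsal→ColorGrade = 7+6+10 = 23 → 23 days.
Since ColorGrade is critical, the -6 change carries straight to that chain (now 17 days).
New critical path: Scouting→Wardrobe→Principal = 7+9+7 = 23 ⇒ 23 days.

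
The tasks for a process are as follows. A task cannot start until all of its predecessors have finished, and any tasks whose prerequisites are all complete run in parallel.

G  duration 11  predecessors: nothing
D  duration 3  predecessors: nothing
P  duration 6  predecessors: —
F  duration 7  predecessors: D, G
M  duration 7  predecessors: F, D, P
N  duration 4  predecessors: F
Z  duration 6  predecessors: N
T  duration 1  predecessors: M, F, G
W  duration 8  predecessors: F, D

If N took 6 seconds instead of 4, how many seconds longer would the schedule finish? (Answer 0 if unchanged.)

2

As given, the longest chain is G→F→N→Z = 11+7+4+6 = 28, so the finish is 28 seconds.
N lies on that path, so at 6 seconds the path becomes 30 seconds.
The critical path is still G→F→N→Z; finish is now 30 seconds.
Change in finish: 30 − 28 = +2 seconds.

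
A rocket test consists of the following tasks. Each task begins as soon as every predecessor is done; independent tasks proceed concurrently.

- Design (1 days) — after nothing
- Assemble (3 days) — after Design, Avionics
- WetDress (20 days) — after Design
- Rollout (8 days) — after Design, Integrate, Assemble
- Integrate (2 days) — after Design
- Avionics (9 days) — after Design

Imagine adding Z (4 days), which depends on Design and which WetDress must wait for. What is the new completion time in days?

Originally the rocket test takes 21 days.
With Z inserted, WetDress now waits for max(Design, Z).
New critical path: Design→Z→WetDress = 1+4+20 = 25 ⇒ 25 days.

25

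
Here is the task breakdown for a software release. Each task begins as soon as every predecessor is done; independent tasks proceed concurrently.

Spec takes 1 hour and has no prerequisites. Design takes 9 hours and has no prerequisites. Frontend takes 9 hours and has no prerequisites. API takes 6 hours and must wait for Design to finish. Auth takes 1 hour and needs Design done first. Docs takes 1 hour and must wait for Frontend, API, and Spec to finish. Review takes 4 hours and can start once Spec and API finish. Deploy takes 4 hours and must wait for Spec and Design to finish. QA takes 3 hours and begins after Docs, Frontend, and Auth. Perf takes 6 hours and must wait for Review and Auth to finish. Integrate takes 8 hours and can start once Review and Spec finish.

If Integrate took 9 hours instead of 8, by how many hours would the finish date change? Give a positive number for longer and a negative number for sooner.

As given, the longest chain is Design→API→Review→Integrate = 9+6+4+8 = 27, so the finish is 27 hours.
Integrate is on the critical path; changing it to 9 makes that path 28 hours.
No other chain overtakes it, so the finish is 28 hours.
Change in finish: 28 − 27 = +1 hours.

1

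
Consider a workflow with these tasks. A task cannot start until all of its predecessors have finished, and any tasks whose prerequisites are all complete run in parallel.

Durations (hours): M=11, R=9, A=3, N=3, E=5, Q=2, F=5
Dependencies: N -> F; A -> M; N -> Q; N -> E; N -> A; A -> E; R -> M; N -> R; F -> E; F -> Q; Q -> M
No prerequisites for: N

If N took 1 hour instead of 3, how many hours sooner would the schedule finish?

Critical path before the change: N→R→M = 3+9+11 = 23 giving 23 hours.
N is on the critical path; changing it to 1 makes that path 21 hours.
The critical path is still N→R→M; finish is now 21 hours.
Change in finish: 21 − 23 = -2 hours.

2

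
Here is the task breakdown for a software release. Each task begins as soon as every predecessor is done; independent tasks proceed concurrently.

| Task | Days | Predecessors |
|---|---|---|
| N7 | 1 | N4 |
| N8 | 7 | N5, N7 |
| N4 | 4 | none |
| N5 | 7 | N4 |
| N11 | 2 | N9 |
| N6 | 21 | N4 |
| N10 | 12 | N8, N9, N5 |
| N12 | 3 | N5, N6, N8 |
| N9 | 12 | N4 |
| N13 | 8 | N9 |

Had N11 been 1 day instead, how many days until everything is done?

30

The binding path is N4→N5→N8→N10 = 4+7+7+12 = 30; finish at 30 days.
N11 is off the critical path — its longest chain is 18 days, giving 12 of slack.
That remains the longest chain; total 30 days.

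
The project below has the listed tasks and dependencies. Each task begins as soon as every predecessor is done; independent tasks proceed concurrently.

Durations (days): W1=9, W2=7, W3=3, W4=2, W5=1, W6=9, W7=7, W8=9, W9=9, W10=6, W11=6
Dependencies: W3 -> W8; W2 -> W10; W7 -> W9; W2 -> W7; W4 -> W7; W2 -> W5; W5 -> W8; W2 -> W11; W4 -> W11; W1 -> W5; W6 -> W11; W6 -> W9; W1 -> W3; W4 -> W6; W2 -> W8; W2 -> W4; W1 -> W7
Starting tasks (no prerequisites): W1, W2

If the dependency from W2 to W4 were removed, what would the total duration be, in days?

25

Before: longest chain W2→W4→W6→W9 = 7+2+9+9 = 27, finish 27.
Without W2→W4, W4's earliest start moves from 7 to 0.
New critical path: W1→W7→W9 = 9+7+9 = 25 ⇒ 25 days.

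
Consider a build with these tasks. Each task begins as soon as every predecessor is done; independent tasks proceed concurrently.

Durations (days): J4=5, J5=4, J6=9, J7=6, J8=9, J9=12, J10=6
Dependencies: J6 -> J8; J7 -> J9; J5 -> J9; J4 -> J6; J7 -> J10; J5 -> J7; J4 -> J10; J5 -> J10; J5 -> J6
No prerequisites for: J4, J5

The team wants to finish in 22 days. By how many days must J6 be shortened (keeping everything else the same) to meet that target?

1

Current finish: 23 days; target: 22.
J6 is on every critical path, so each day cut from J6 cuts the finish by one (this holds down to a finish of 22).
Need 23 − 22 = 1 day off J6 → J6 becomes 8 days, finish becomes 22.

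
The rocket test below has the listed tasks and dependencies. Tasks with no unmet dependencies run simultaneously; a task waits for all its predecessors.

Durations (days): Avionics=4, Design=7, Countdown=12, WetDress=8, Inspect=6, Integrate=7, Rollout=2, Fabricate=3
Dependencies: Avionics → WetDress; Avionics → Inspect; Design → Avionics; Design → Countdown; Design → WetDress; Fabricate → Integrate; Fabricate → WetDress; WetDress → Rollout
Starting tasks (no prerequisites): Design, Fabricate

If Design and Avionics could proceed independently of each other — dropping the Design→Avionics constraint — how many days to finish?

Original critical path: Design→Avionics→WetDress→Rollout = 7+4+8+2 = 21 ⇒ 21 days.
Without Design→Avionics, Avionics's earliest start moves from 7 to 0.
After: Design→Countdown = 7+12 = 19 → 19 days.

19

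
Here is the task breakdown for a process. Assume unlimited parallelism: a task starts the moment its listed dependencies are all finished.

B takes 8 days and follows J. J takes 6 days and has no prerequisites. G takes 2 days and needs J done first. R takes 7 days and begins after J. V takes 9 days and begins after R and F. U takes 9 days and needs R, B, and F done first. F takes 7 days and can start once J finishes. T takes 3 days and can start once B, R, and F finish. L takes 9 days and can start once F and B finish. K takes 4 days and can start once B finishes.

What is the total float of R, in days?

1

J→B→L = 6+8+9 = 23 sets the makespan at 23 days.
The longest chain containing R totals 22 days.
So R can slip 14 − 13 = 1 day.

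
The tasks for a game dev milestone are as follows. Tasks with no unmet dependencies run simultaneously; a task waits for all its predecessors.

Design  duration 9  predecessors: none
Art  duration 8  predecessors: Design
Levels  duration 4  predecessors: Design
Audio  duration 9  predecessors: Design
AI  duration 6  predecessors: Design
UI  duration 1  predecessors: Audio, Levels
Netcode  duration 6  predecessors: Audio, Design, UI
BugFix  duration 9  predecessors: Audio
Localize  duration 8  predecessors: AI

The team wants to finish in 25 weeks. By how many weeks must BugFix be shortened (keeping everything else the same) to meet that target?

2

Current finish: 27 weeks; target: 25.
BugFix is on every critical path, so each week cut from BugFix cuts the finish by one (this holds down to a finish of 25).
Need 27 − 25 = 2 weeks off BugFix → BugFix becomes 7 weeks, finish becomes 25.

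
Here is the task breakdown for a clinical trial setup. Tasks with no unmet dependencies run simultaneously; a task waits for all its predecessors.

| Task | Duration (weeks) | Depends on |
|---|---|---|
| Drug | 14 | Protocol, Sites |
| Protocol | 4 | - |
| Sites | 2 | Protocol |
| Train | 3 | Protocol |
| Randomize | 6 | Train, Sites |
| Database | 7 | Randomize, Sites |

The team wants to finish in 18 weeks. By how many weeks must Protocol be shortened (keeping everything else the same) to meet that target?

2

Current finish: 20 weeks; target: 18.
Protocol is on every critical path, so each week cut from Protocol cuts the finish by one (this holds down to a finish of 17).
Need 20 − 18 = 2 weeks off Protocol → Protocol becomes 2 weeks, finish becomes 18.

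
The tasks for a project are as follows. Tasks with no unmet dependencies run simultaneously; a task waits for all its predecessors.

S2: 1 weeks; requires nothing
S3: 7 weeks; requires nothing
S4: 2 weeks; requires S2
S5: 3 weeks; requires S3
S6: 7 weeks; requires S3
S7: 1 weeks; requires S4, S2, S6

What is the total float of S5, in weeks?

5

S3→S6→S7 = 7+7+1 = 15 sets the makespan at 15 weeks.
The longest chain containing S5 totals 10 weeks.
Float = 15 − 10 = 5.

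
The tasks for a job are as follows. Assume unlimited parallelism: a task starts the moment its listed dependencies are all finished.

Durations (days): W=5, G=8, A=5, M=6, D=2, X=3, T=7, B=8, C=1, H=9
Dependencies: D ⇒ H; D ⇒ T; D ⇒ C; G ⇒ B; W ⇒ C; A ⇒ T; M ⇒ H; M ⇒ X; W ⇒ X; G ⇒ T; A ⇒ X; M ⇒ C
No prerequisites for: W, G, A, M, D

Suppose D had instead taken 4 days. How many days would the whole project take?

16

Baseline: G→B = 8+8 = 16 → 16 days.
D is off the critical path — its longest chain is 11 days, giving 5 of slack.
No other chain overtakes it, so the finish is 16 days.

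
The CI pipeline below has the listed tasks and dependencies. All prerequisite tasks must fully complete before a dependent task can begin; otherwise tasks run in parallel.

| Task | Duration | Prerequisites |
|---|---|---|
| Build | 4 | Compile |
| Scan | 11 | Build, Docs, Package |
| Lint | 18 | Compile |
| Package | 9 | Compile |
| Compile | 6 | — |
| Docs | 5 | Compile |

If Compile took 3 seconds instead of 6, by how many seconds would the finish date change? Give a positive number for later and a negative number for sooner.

-3

Baseline: Compile→Package→Scan = 6+9+11 = 26 → 26 seconds.
Compile lies on that path, so at 3 seconds the path becomes 23 seconds.
No other chain overtakes it, so the finish is 23 seconds.
Change in finish: 23 − 26 = -3 seconds.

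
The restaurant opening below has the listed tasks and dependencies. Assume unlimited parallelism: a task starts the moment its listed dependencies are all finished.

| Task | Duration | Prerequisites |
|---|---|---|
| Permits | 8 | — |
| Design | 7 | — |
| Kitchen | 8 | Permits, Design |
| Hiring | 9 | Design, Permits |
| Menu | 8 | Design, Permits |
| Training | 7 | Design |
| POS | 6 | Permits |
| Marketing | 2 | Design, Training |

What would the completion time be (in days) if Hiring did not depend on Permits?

With the dependency in place, Permits→Hiring = 8+9 = 17 sets the finish at 17 days.
Without Permits→Hiring, Hiring's earliest start moves from 8 to 7.
The longest chain is now Permits→Kitchen = 8+8 = 16, so the plan takes 16 days.

16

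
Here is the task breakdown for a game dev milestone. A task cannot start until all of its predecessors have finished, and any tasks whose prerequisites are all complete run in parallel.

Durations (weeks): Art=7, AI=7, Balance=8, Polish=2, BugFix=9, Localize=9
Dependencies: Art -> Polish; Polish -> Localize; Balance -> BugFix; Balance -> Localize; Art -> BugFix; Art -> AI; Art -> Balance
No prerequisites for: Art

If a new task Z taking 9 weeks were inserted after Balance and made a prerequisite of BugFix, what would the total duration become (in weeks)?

33

Originally the project takes 24 weeks.
With Z inserted, BugFix now waits for max(Art, Balance, Z).
New critical path: Art→Balance→Z→BugFix = 7+8+9+9 = 33 ⇒ 33 weeks.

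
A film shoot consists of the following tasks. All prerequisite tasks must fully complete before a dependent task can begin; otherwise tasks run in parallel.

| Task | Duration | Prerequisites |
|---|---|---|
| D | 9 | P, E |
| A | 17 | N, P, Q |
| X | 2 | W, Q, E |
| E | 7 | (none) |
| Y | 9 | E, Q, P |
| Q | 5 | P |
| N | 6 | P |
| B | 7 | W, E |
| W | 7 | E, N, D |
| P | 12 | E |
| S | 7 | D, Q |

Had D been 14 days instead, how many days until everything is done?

The binding path is E→P→D→W→B = 7+12+9+7+7 = 42; finish at 42 days.
Since D is critical, the +5 change carries straight to that chain (now 47 days).
No other chain overtakes it, so the finish is 47 days.

47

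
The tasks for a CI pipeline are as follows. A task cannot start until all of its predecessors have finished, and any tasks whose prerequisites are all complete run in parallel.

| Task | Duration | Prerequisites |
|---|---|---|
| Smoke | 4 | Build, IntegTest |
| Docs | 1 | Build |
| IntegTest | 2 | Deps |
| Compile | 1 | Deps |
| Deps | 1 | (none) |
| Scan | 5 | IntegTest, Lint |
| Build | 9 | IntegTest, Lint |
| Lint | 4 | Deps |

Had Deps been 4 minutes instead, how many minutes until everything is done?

21

The binding path is Deps→Lint→Build→Smoke = 1+4+9+4 = 18; finish at 18 minutes.
Since Deps is critical, the +3 change carries straight to that chain (now 21 minutes).
The critical path is still Deps→Lint→Build→Smoke; finish is now 21 minutes.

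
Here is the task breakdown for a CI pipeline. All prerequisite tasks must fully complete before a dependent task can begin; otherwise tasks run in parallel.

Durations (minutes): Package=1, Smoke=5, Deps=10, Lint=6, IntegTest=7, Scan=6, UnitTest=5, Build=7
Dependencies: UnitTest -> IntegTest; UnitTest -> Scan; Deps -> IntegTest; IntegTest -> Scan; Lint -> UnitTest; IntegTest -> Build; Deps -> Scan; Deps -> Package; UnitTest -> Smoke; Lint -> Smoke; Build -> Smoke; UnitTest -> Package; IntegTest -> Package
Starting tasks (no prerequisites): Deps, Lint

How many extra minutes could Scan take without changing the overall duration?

Lint→UnitTest→IntegTest→Build→Smoke = 6+5+7+7+5 = 30 sets the makespan at 30 minutes.
The longest chain containing Scan totals 24 minutes.
Slack of Scan = 24 − 18 = 6 minutes.

6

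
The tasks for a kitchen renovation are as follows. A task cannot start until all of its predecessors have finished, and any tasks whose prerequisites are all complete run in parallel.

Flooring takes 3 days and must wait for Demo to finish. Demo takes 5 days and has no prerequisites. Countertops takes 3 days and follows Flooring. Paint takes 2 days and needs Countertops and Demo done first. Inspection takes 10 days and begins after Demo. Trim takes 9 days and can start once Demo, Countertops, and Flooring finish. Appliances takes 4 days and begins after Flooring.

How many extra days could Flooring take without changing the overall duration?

The longest chain is Demo→Flooring→Countertops→Trim = 5+3+3+9 = 20; overall finish 20 days.
Longest path through Flooring: 20 days (earliest finish 8, latest finish 8).
Float = 20 − 20 = 0.

0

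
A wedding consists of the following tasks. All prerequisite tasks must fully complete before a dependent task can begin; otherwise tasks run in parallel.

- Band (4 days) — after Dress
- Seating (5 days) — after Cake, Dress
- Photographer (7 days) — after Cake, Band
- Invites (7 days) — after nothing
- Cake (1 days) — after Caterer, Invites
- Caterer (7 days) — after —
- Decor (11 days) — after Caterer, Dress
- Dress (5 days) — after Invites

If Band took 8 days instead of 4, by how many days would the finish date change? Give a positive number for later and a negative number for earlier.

4

Baseline: Invites→Dress→Band→Photographer = 7+5+4+7 = 23 → 23 days.
Band is on the critical path; changing it to 8 makes that path 27 days.
No other chain overtakes it, so the finish is 27 days.
Change in finish: 27 − 23 = +4 days.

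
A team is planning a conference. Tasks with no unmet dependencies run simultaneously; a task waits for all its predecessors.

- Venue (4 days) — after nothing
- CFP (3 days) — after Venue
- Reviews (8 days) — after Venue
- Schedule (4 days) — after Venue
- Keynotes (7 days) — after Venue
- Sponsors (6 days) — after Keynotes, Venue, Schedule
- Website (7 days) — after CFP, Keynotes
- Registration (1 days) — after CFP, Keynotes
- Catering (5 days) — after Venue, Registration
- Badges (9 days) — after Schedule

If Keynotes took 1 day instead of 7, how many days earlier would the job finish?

Critical path before the change: Venue→Keynotes→Website = 4+7+7 = 18 giving 18 days.
Since Keynotes is critical, the -6 change carries straight to that chain (now 12 days).
New critical path: Venue→Schedule→Badges = 4+4+9 = 17 ⇒ 17 days.
Change in finish: 17 − 18 = -1 days.

1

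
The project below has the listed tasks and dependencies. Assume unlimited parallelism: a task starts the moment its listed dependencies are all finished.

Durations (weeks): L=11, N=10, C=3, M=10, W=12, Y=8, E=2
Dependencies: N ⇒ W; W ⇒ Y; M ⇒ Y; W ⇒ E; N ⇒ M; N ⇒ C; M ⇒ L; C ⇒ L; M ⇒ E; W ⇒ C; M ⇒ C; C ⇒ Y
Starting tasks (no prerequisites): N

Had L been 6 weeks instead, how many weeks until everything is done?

33

Critical path before the change: N→W→C→L = 10+12+3+11 = 36 giving 36 weeks.
Since L is critical, the -5 change carries straight to that chain (now 31 weeks).
The binding chain switches to N→W→C→Y = 10+12+3+8 = 33; finish 33 weeks.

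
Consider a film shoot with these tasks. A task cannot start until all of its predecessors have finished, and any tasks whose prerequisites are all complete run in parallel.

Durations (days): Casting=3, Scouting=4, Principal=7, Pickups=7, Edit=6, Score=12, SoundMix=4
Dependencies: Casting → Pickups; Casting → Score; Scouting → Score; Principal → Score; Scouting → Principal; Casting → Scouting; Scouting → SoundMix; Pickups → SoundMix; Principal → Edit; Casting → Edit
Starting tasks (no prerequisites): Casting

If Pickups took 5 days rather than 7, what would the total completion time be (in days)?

26

Critical path before the change: Casting→Scouting→Principal→Score = 3+4+7+12 = 26 giving 26 days.
Pickups is off the critical path — its longest chain is 14 days, giving 12 of slack.
The critical path is still Casting→Scouting→Principal→Score; finish is now 26 days.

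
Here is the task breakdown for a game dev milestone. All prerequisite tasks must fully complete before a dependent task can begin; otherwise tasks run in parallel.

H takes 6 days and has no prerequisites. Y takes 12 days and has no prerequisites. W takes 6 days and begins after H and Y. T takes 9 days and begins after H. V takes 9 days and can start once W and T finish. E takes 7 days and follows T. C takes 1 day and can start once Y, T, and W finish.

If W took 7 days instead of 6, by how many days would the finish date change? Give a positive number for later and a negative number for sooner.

1

Actual critical path: Y→W→V = 12+6+9 = 27 ⇒ 27 days.
Since W is critical, the +1 change carries straight to that chain (now 28 days).
That remains the longest chain; total 28 days.
Change in finish: 28 − 27 = +1 days.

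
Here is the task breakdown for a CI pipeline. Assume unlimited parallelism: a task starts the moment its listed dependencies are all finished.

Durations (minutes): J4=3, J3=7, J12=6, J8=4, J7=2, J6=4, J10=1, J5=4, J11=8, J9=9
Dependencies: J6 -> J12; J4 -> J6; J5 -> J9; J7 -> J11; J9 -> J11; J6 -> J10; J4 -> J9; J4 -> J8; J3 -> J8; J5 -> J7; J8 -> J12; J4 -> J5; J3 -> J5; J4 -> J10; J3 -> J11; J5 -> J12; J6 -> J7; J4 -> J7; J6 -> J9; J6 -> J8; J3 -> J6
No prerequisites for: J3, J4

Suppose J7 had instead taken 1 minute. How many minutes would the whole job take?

28

Critical path before the change: J3→J5→J9→J11 = 7+4+9+8 = 28 giving 28 minutes.
J7 has 7 minutes of float (longest path through it is 21).
No other chain overtakes it, so the finish is 28 minutes.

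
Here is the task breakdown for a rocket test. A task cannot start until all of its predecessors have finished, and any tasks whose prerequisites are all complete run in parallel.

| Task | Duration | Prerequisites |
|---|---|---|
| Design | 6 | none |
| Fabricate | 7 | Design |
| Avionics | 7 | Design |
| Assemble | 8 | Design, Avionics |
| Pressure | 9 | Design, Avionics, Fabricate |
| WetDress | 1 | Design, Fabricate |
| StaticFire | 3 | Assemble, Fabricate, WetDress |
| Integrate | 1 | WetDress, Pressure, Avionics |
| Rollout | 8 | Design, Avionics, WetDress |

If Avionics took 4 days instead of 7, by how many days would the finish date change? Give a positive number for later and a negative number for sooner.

Baseline: Design→Avionics→Assemble→StaticFire = 6+7+8+3 = 24 → 24 days.
Since Avionics is critical, the -3 change carries straight to that chain (now 21 days).
The binding chain switches to Design→Fabricate→Pressure→Integrate = 6+7+9+1 = 23; finish 23 days.
Change in finish: 23 − 24 = -1 days.

-1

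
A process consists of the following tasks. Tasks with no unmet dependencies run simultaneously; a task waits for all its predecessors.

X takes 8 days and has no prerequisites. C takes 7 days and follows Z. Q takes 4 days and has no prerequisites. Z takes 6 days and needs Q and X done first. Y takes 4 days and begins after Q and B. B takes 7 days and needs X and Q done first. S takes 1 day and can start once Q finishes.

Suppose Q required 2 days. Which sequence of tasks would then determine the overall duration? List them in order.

As given, the longest chain is X→Z→C = 8+6+7 = 21, so the finish is 21 days.
Q has 4 days of float (longest path through it is 17).
No other chain overtakes it, so the finish is 21 days.

X, Z, C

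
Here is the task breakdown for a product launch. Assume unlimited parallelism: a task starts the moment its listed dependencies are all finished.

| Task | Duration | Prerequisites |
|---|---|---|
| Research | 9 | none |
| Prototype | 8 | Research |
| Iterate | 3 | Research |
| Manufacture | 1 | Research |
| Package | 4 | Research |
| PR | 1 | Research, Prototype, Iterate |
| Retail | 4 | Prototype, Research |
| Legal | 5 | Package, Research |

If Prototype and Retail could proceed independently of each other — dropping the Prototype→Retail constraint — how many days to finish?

With the dependency in place, Research→Prototype→Retail = 9+8+4 = 21 sets the finish at 21 days.
Without Prototype→Retail, Retail's earliest start moves from 17 to 9.
After: Research→Prototype→PR = 9+8+1 = 18 → 18 days.

18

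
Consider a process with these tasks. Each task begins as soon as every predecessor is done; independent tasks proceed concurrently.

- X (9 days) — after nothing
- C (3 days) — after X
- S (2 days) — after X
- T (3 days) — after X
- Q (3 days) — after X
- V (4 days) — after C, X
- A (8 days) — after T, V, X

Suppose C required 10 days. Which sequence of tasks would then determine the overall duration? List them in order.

Actual critical path: X→C→V→A = 9+3+4+8 = 24 ⇒ 24 days.
C is on the critical path; changing it to 10 makes that path 31 days.
No other chain overtakes it, so the finish is 31 days.

X, C, V, A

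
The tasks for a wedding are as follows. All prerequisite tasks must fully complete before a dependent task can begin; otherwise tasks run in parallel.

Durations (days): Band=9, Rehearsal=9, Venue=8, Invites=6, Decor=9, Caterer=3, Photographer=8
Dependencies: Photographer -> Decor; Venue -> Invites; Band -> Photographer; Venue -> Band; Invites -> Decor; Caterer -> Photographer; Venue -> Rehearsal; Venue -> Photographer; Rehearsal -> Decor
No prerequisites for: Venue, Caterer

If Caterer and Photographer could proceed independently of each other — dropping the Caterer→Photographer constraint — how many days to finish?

34

Original critical path: Venue→Band→Photographer→Decor = 8+9+8+9 = 34 ⇒ 34 days.
Dropping Caterer→Photographer doesn't change Photographer's earliest start (17); another predecessor still binds.
The longest chain is now Venue→Band→Photographer→Decor = 8+9+8+9 = 34, so the plan takes 34 days.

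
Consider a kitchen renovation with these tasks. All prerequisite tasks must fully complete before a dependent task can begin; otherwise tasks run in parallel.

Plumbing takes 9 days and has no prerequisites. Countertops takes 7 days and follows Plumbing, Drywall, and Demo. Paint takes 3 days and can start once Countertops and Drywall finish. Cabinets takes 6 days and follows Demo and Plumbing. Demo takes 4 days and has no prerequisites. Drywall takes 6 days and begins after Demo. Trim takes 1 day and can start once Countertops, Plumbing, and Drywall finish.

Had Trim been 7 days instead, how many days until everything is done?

Baseline: Demo→Drywall→Countertops→Paint = 4+6+7+3 = 20 → 20 days.
The longest path through Trim is only 18 days, so Trim has float 2.
The binding chain switches to Demo→Drywall→Countertops→Trim = 4+6+7+7 = 24; finish 24 days.

24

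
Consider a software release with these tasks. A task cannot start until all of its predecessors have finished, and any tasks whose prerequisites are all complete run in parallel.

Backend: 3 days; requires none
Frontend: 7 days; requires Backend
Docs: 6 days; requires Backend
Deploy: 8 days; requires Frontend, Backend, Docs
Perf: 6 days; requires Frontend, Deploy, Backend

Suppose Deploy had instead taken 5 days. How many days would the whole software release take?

Critical path before the change: Backend→Frontend→Deploy→Perf = 3+7+8+6 = 24 giving 24 days.
Since Deploy is critical, the -3 change carries straight to that chain (now 21 days).
That remains the longest chain; total 21 days.

21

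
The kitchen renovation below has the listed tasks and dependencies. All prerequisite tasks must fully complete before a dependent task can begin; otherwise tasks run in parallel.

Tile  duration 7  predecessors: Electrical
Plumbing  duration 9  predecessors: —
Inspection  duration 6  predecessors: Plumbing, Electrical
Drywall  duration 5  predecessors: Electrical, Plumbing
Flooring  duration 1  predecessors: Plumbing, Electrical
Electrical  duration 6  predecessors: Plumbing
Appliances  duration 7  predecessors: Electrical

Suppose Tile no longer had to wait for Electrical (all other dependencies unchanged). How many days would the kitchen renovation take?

22

With the dependency in place, Plumbing→Electrical→Tile = 9+6+7 = 22 sets the finish at 22 days.
Without Electrical→Tile, Tile's earliest start moves from 15 to 0.
The longest chain is now Plumbing→Electrical→Appliances = 9+6+7 = 22, so the kitchen renovation takes 22 days.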